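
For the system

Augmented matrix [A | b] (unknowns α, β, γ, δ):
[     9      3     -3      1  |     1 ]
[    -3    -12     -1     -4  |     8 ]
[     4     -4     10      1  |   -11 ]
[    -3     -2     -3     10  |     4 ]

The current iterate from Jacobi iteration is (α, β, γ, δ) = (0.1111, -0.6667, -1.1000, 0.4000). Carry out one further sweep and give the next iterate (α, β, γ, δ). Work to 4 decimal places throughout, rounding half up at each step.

One sweep:
  α = (1 - (3)·-0.6667 - (-3)·-1.1000 - (1)·0.4000) / (9) = -0.0778
  β = (8 - (-3)·0.1111 - (-1)·-1.1000 - (-4)·0.4000) / (-12) = -0.7361
  γ = (-11 - (4)·0.1111 - (-4)·-0.6667 - (1)·0.4000) / (10) = -1.4511
  δ = (4 - (-3)·0.1111 - (-2)·-0.6667 - (-3)·-1.1000) / (10) = -0.0300

(-0.0778, -0.7361, -1.4511, -0.0300)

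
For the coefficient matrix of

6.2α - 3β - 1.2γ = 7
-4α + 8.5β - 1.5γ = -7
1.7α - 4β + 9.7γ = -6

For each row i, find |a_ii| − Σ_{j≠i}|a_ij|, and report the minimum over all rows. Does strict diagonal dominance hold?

row 1: |6.2| − (3+1.2) = 2
row 2: |8.5| − (4+1.5) = 3
row 3: |9.7| − (1.7+4) = 4
minimum over rows = 2 → strictly diagonally dominant (convergence guaranteed)

2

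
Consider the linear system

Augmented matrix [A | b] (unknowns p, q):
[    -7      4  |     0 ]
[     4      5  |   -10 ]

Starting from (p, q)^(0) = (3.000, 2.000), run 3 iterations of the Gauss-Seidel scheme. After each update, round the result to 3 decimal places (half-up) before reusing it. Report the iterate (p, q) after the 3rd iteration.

Iteration 1:
  p = (0 - (4)·2.000) / (-7) = 1.143
  q = (-10 - (4)·1.143) / (5) = -2.914
Iteration 2:
  p = (0 - (4)·-2.914) / (-7) = -1.665
  q = (-10 - (4)·-1.665) / (5) = -0.668
Iteration 3:
  p = (0 - (4)·-0.668) / (-7) = -0.382
  q = (-10 - (4)·-0.382) / (5) = -1.694

(-0.382, -1.694)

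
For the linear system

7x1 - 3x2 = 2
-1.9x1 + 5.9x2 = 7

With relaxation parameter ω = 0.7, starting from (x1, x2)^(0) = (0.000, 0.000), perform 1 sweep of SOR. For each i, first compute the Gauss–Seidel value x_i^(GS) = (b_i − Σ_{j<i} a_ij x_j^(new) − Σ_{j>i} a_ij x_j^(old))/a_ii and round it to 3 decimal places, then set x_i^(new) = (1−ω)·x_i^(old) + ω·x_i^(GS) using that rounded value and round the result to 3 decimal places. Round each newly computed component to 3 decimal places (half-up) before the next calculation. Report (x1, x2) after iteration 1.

Iteration 1:
  x1: GS value = (2 - (-3)·0.000) / (7) = 0.286;  x1 ← (1−ω)·0.000 + ω·0.286 = 0.200
  x2: GS value = (7 - (-1.9)·0.200) / (5.9) = 1.251;  x2 ← (1−ω)·0.000 + ω·1.251 = 0.876

(0.200, 0.876)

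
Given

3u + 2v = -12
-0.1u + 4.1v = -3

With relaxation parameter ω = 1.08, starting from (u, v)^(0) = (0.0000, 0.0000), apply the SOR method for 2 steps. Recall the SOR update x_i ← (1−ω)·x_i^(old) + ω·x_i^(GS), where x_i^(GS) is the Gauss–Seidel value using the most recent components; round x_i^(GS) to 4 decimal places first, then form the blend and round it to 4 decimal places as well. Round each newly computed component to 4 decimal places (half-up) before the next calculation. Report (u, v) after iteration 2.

Iteration 1:
  u: GS value = (-12 - (2)·0.0000) / (3) = -4.0000;  u ← (1−ω)·0.0000 + ω·-4.0000 = -4.3200
  v: GS value = (-3 - (-0.1)·-4.3200) / (4.1) = -0.8371;  v ← (1−ω)·0.0000 + ω·-0.8371 = -0.9041
Iteration 2:
  u: GS value = (-12 - (2)·-0.9041) / (3) = -3.3973;  u ← (1−ω)·-4.3200 + ω·-3.3973 = -3.3235
  v: GS value = (-3 - (-0.1)·-3.3235) / (4.1) = -0.8128;  v ← (1−ω)·-0.9041 + ω·-0.8128 = -0.8055

(-3.3235, -0.8055)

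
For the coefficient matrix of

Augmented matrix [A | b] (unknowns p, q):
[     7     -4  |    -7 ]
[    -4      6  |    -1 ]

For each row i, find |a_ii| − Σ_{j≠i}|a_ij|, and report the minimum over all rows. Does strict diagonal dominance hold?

row 1: |7| − (4) = 3
row 2: |6| − (4) = 2
minimum over rows = 2 → strictly diagonally dominant (convergence guaranteed)

2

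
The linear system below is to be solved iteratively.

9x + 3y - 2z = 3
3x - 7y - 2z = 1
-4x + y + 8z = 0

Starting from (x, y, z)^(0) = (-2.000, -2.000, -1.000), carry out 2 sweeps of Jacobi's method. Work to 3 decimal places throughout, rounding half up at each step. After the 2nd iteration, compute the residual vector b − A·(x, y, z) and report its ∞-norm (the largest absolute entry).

3.576

Iteration 1:
  x = (3 - (3)·-2.000 - (-2)·-1.000) / (9) = 0.778
  y = (1 - (3)·-2.000 - (-2)·-1.000) / (-7) = -0.714
  z = (0 - (-4)·-2.000 - (1)·-2.000) / (8) = -0.750
Iteration 2:
  x = (3 - (3)·-0.714 - (-2)·-0.750) / (9) = 0.405
  y = (1 - (3)·0.778 - (-2)·-0.750) / (-7) = 0.405
  z = (0 - (-4)·0.778 - (1)·-0.714) / (8) = 0.478
Residual b − A·x = (-0.904, 3.576, -2.609); ∞-norm = 3.576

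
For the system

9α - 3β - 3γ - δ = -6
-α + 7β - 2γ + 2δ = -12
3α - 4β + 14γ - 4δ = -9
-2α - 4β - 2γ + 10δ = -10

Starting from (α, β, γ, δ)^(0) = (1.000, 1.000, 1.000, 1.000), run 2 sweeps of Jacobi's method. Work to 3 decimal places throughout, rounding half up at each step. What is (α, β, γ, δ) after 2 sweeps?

Iteration 1:
  α = (-6 - (-3)·1.000 - (-3)·1.000 - (-1)·1.000) / (9) = 0.111
  β = (-12 - (-1)·1.000 - (-2)·1.000 - (2)·1.000) / (7) = -1.571
  γ = (-9 - (3)·1.000 - (-4)·1.000 - (-4)·1.000) / (14) = -0.286
  δ = (-10 - (-2)·1.000 - (-4)·1.000 - (-2)·1.000) / (10) = -0.200
Iteration 2:
  α = (-6 - (-3)·-1.571 - (-3)·-0.286 - (-1)·-0.200) / (9) = -1.308
  β = (-12 - (-1)·0.111 - (-2)·-0.286 - (2)·-0.200) / (7) = -1.723
  γ = (-9 - (3)·0.111 - (-4)·-1.571 - (-4)·-0.200) / (14) = -1.173
  δ = (-10 - (-2)·0.111 - (-4)·-1.571 - (-2)·-0.286) / (10) = -1.663

(-1.308, -1.723, -1.173, -1.663)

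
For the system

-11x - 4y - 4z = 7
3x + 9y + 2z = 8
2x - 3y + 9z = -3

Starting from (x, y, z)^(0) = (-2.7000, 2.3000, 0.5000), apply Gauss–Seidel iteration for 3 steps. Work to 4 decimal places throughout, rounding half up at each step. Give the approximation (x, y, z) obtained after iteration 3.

(-1.2082, 1.2119, 0.3391)

Iteration 1:
  x = (7 - (-4)·2.3000 - (-4)·0.5000) / (-11) = -1.6545
  y = (8 - (3)·-1.6545 - (2)·0.5000) / (9) = 1.3293
  z = (-3 - (2)·-1.6545 - (-3)·1.3293) / (9) = 0.4774
Iteration 2:
  x = (7 - (-4)·1.3293 - (-4)·0.4774) / (-11) = -1.2933
  y = (8 - (3)·-1.2933 - (2)·0.4774) / (9) = 1.2139
  z = (-3 - (2)·-1.2933 - (-3)·1.2139) / (9) = 0.3587
Iteration 3:
  x = (7 - (-4)·1.2139 - (-4)·0.3587) / (-11) = -1.2082
  y = (8 - (3)·-1.2082 - (2)·0.3587) / (9) = 1.2119
  z = (-3 - (2)·-1.2082 - (-3)·1.2119) / (9) = 0.3391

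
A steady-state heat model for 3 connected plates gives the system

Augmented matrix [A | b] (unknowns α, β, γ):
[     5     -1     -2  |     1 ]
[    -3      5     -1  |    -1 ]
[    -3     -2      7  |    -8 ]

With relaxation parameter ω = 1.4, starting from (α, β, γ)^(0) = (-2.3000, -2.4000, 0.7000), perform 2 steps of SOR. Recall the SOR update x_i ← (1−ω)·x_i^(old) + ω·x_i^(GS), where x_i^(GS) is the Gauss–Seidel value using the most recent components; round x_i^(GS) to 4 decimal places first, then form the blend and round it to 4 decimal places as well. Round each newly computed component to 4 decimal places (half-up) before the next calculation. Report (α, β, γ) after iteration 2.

Iteration 1:
  α: GS value = (1 - (-1)·-2.4000 - (-2)·0.7000) / (5) = 0.0000;  α ← (1−ω)·-2.3000 + ω·0.0000 = 0.9200
  β: GS value = (-1 - (-3)·0.9200 - (-1)·0.7000) / (5) = 0.4920;  β ← (1−ω)·-2.4000 + ω·0.4920 = 1.6488
  γ: GS value = (-8 - (-3)·0.9200 - (-2)·1.6488) / (7) = -0.2775;  γ ← (1−ω)·0.7000 + ω·-0.2775 = -0.6685
Iteration 2:
  α: GS value = (1 - (-1)·1.6488 - (-2)·-0.6685) / (5) = 0.2624;  α ← (1−ω)·0.9200 + ω·0.2624 = -0.0006
  β: GS value = (-1 - (-3)·-0.0006 - (-1)·-0.6685) / (5) = -0.3341;  β ← (1−ω)·1.6488 + ω·-0.3341 = -1.1273
  γ: GS value = (-8 - (-3)·-0.0006 - (-2)·-1.1273) / (7) = -1.4652;  γ ← (1−ω)·-0.6685 + ω·-1.4652 = -1.7839

(-0.0006, -1.1273, -1.7839)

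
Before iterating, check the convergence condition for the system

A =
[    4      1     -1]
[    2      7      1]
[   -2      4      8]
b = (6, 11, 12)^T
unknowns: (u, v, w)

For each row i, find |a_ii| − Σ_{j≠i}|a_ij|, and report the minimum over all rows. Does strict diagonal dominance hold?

row 1: |4| − (1+1) = 2
row 2: |7| − (2+1) = 4
row 3: |8| − (2+4) = 2
minimum over rows = 2 → strictly diagonally dominant (convergence guaranteed)

2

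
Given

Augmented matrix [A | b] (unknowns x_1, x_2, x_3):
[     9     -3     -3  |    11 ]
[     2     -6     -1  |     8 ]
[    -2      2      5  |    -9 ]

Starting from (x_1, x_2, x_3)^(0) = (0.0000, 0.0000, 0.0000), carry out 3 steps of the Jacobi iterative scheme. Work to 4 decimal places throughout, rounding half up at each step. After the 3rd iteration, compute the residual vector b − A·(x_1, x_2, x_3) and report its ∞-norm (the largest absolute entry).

3.6574

Iteration 1:
  x_1 = (11 - (-3)·0.0000 - (-3)·0.0000) / (9) = 1.2222
  x_2 = (8 - (2)·0.0000 - (-1)·0.0000) / (-6) = -1.3333
  x_3 = (-9 - (-2)·0.0000 - (2)·0.0000) / (5) = -1.8000
Iteration 2:
  x_1 = (11 - (-3)·-1.3333 - (-3)·-1.8000) / (9) = 0.1778
  x_2 = (8 - (2)·1.2222 - (-1)·-1.8000) / (-6) = -0.6259
  x_3 = (-9 - (-2)·1.2222 - (2)·-1.3333) / (5) = -0.7778
Iteration 3:
  x_1 = (11 - (-3)·-0.6259 - (-3)·-0.7778) / (9) = 0.7543
  x_2 = (8 - (2)·0.1778 - (-1)·-0.7778) / (-6) = -1.1444
  x_3 = (-9 - (-2)·0.1778 - (2)·-0.6259) / (5) = -1.4785
Residual b − A·x = (-3.6574, -1.8535, 2.1899); ∞-norm = 3.6574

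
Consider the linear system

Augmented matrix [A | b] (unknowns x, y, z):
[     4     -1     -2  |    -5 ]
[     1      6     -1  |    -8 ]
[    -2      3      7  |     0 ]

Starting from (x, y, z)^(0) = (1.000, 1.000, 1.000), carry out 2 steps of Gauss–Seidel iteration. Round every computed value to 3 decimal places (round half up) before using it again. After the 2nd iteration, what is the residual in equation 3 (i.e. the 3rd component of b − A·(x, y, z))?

Iteration 1:
  x = (-5 - (-1)·1.000 - (-2)·1.000) / (4) = -0.500
  y = (-8 - (1)·-0.500 - (-1)·1.000) / (6) = -1.083
  z = (0 - (-2)·-0.500 - (3)·-1.083) / (7) = 0.321
Iteration 2:
  x = (-5 - (-1)·-1.083 - (-2)·0.321) / (4) = -1.360
  y = (-8 - (1)·-1.360 - (-1)·0.321) / (6) = -1.053
  z = (0 - (-2)·-1.360 - (3)·-1.053) / (7) = 0.063
Residual b − A·x = (-0.487, -0.259, -0.002)

-0.002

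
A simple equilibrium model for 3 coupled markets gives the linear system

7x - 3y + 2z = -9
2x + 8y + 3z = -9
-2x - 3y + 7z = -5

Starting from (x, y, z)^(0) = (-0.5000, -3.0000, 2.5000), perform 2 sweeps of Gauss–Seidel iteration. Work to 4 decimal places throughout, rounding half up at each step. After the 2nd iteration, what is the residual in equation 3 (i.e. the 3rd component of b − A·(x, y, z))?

Iteration 1:
  x = (-9 - (-3)·-3.0000 - (2)·2.5000) / (7) = -3.2857
  y = (-9 - (2)·-3.2857 - (3)·2.5000) / (8) = -1.2411
  z = (-5 - (-2)·-3.2857 - (-3)·-1.2411) / (7) = -2.1850
Iteration 2:
  x = (-9 - (-3)·-1.2411 - (2)·-2.1850) / (7) = -1.1933
  y = (-9 - (2)·-1.1933 - (3)·-2.1850) / (8) = -0.0073
  z = (-5 - (-2)·-1.1933 - (-3)·-0.0073) / (7) = -1.0584
Residual b − A·x = (1.4480, -3.3798, 0.0003)

0.0003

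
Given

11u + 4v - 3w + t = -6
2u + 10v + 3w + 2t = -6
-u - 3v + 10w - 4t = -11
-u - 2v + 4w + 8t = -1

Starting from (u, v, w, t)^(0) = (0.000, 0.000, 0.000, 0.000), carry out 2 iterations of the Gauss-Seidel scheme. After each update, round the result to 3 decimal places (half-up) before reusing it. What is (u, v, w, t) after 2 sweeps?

(-0.752, -0.126, -1.079, 0.289)

Iteration 1:
  u = (-6 - (4)·0.000 - (-3)·0.000 - (1)·0.000) / (11) = -0.545
  v = (-6 - (2)·-0.545 - (3)·0.000 - (2)·0.000) / (10) = -0.491
  w = (-11 - (-1)·-0.545 - (-3)·-0.491 - (-4)·0.000) / (10) = -1.302
  t = (-1 - (-1)·-0.545 - (-2)·-0.491 - (4)·-1.302) / (8) = 0.335
Iteration 2:
  u = (-6 - (4)·-0.491 - (-3)·-1.302 - (1)·0.335) / (11) = -0.752
  v = (-6 - (2)·-0.752 - (3)·-1.302 - (2)·0.335) / (10) = -0.126
  w = (-11 - (-1)·-0.752 - (-3)·-0.126 - (-4)·0.335) / (10) = -1.079
  t = (-1 - (-1)·-0.752 - (-2)·-0.126 - (4)·-1.079) / (8) = 0.289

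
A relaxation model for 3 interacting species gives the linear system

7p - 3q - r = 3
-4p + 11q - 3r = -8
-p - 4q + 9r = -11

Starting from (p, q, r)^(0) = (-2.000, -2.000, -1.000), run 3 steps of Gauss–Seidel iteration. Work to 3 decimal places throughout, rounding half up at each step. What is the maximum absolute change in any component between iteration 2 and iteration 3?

0.067

Iteration 1:
  p = (3 - (-3)·-2.000 - (-1)·-1.000) / (7) = -0.571
  q = (-8 - (-4)·-0.571 - (-3)·-1.000) / (11) = -1.208
  r = (-11 - (-1)·-0.571 - (-4)·-1.208) / (9) = -1.823
Iteration 2:
  p = (3 - (-3)·-1.208 - (-1)·-1.823) / (7) = -0.350
  q = (-8 - (-4)·-0.350 - (-3)·-1.823) / (11) = -1.352
  r = (-11 - (-1)·-0.350 - (-4)·-1.352) / (9) = -1.862
Iteration 3:
  p = (3 - (-3)·-1.352 - (-1)·-1.862) / (7) = -0.417
  q = (-8 - (-4)·-0.417 - (-3)·-1.862) / (11) = -1.387
  r = (-11 - (-1)·-0.417 - (-4)·-1.387) / (9) = -1.885
Change: (-0.067, -0.035, -0.023) → max |·| = 0.067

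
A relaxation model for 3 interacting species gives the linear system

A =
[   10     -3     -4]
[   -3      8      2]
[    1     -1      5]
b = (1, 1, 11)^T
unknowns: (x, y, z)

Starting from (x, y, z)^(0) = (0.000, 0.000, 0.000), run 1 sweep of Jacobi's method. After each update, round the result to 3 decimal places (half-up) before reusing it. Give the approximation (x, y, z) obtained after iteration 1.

(0.100, 0.125, 2.200)

Iteration 1:
  x = (1 - (-3)·0.000 - (-4)·0.000) / (10) = 0.100
  y = (1 - (-3)·0.000 - (2)·0.000) / (8) = 0.125
  z = (11 - (1)·0.000 - (-1)·0.000) / (5) = 2.200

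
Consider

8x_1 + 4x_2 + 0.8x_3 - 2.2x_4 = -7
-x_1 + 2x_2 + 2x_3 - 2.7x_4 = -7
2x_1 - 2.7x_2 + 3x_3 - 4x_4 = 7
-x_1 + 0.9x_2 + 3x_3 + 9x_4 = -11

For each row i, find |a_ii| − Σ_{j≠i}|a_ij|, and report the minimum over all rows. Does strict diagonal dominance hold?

row 1: |8| − (4+0.8+2.2) = 1
row 2: |2| − (1+2+2.7) = -3.7
row 3: |3| − (2+2.7+4) = -5.7
row 4: |9| − (1+0.9+3) = 4.1
minimum over rows = -5.7 → not strictly diagonally dominant

-5.7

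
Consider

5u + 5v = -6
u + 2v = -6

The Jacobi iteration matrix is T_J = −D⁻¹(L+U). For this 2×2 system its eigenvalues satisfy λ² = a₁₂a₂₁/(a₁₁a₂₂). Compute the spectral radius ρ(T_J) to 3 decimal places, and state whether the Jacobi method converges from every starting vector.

a₁₂a₂₁/(a₁₁a₂₂) = (5)·(1) / ((5)·(2)) = 0.500000
ρ = √|0.500000| = √0.500000 = 0.707
ρ < 1, so Jacobi converges

0.707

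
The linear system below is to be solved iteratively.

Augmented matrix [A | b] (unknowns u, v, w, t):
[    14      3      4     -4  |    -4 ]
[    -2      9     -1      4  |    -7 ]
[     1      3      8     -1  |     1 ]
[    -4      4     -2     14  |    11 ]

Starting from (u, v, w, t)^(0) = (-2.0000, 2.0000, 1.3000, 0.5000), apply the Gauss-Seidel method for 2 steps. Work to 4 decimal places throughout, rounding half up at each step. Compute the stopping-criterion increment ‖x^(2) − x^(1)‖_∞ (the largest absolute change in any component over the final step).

0.9473

Iteration 1:
  u = (-4 - (3)·2.0000 - (4)·1.3000 - (-4)·0.5000) / (14) = -0.9429
  v = (-7 - (-2)·-0.9429 - (-1)·1.3000 - (4)·0.5000) / (9) = -1.0651
  w = (1 - (1)·-0.9429 - (3)·-1.0651 - (-1)·0.5000) / (8) = 0.7048
  t = (11 - (-4)·-0.9429 - (4)·-1.0651 - (-2)·0.7048) / (14) = 0.9213
Iteration 2:
  u = (-4 - (3)·-1.0651 - (4)·0.7048 - (-4)·0.9213) / (14) = 0.0044
  v = (-7 - (-2)·0.0044 - (-1)·0.7048 - (4)·0.9213) / (9) = -1.1080
  w = (1 - (1)·0.0044 - (3)·-1.1080 - (-1)·0.9213) / (8) = 0.6551
  t = (11 - (-4)·0.0044 - (4)·-1.1080 - (-2)·0.6551) / (14) = 1.1971
Change: (0.9473, -0.0429, -0.0497, 0.2758) → max |·| = 0.9473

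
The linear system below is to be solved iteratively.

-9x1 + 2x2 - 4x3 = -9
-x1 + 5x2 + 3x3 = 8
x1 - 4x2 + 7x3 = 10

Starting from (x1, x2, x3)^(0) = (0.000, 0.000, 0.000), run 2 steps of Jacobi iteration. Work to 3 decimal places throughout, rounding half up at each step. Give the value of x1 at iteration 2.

Iteration 1:
  x1 = (-9 - (2)·0.000 - (-4)·0.000) / (-9) = 1.000
  x2 = (8 - (-1)·0.000 - (3)·0.000) / (5) = 1.600
  x3 = (10 - (1)·0.000 - (-4)·0.000) / (7) = 1.429
Iteration 2:
  x1 = (-9 - (2)·1.600 - (-4)·1.429) / (-9) = 0.720
  x2 = (8 - (-1)·1.000 - (3)·1.429) / (5) = 0.943
  x3 = (10 - (1)·1.000 - (-4)·1.600) / (7) = 2.200

0.720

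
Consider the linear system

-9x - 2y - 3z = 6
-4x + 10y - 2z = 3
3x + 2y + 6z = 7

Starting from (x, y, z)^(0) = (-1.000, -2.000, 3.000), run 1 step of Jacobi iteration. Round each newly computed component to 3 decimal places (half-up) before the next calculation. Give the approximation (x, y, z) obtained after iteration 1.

(-1.222, 0.500, 2.333)

Iteration 1:
  x = (6 - (-2)·-2.000 - (-3)·3.000) / (-9) = -1.222
  y = (3 - (-4)·-1.000 - (-2)·3.000) / (10) = 0.500
  z = (7 - (3)·-1.000 - (2)·-2.000) / (6) = 2.333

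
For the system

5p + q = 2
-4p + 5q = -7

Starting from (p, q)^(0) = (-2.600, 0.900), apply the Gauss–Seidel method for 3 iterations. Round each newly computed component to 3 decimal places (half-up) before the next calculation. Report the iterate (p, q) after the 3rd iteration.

Iteration 1:
  p = (2 - (1)·0.900) / (5) = 0.220
  q = (-7 - (-4)·0.220) / (5) = -1.224
Iteration 2:
  p = (2 - (1)·-1.224) / (5) = 0.645
  q = (-7 - (-4)·0.645) / (5) = -0.884
Iteration 3:
  p = (2 - (1)·-0.884) / (5) = 0.577
  q = (-7 - (-4)·0.577) / (5) = -0.938

(0.577, -0.938)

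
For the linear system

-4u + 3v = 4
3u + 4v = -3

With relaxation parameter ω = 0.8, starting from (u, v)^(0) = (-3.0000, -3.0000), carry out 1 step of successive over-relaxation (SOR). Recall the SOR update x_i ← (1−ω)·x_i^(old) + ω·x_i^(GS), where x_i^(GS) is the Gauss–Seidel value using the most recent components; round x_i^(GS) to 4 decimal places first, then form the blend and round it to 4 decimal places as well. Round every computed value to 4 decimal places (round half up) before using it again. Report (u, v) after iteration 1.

(-3.2000, 0.7200)

Iteration 1:
  u: GS value = (4 - (3)·-3.0000) / (-4) = -3.2500;  u ← (1−ω)·-3.0000 + ω·-3.2500 = -3.2000
  v: GS value = (-3 - (3)·-3.2000) / (4) = 1.6500;  v ← (1−ω)·-3.0000 + ω·1.6500 = 0.7200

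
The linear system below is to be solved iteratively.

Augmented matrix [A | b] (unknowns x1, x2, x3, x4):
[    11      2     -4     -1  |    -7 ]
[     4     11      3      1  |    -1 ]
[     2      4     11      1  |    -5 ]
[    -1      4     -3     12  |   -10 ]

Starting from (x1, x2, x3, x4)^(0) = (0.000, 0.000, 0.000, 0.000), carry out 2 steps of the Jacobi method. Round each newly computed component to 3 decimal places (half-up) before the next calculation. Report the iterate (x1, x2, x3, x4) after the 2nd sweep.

(-0.861, 0.340, -0.230, -0.970)

Iteration 1:
  x1 = (-7 - (2)·0.000 - (-4)·0.000 - (-1)·0.000) / (11) = -0.636
  x2 = (-1 - (4)·0.000 - (3)·0.000 - (1)·0.000) / (11) = -0.091
  x3 = (-5 - (2)·0.000 - (4)·0.000 - (1)·0.000) / (11) = -0.455
  x4 = (-10 - (-1)·0.000 - (4)·0.000 - (-3)·0.000) / (12) = -0.833
Iteration 2:
  x1 = (-7 - (2)·-0.091 - (-4)·-0.455 - (-1)·-0.833) / (11) = -0.861
  x2 = (-1 - (4)·-0.636 - (3)·-0.455 - (1)·-0.833) / (11) = 0.340
  x3 = (-5 - (2)·-0.636 - (4)·-0.091 - (1)·-0.833) / (11) = -0.230
  x4 = (-10 - (-1)·-0.636 - (4)·-0.091 - (-3)·-0.455) / (12) = -0.970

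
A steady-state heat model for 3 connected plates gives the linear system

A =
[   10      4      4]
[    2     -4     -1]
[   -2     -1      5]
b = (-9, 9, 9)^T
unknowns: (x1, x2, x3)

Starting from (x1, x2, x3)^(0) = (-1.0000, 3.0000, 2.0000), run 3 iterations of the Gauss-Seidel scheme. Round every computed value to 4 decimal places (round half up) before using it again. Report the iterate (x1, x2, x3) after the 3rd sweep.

Iteration 1:
  x1 = (-9 - (4)·3.0000 - (4)·2.0000) / (10) = -2.9000
  x2 = (9 - (2)·-2.9000 - (-1)·2.0000) / (-4) = -4.2000
  x3 = (9 - (-2)·-2.9000 - (-1)·-4.2000) / (5) = -0.2000
Iteration 2:
  x1 = (-9 - (4)·-4.2000 - (4)·-0.2000) / (10) = 0.8600
  x2 = (9 - (2)·0.8600 - (-1)·-0.2000) / (-4) = -1.7700
  x3 = (9 - (-2)·0.8600 - (-1)·-1.7700) / (5) = 1.7900
Iteration 3:
  x1 = (-9 - (4)·-1.7700 - (4)·1.7900) / (10) = -0.9080
  x2 = (9 - (2)·-0.9080 - (-1)·1.7900) / (-4) = -3.1515
  x3 = (9 - (-2)·-0.9080 - (-1)·-3.1515) / (5) = 0.8065

(-0.9080, -3.1515, 0.8065)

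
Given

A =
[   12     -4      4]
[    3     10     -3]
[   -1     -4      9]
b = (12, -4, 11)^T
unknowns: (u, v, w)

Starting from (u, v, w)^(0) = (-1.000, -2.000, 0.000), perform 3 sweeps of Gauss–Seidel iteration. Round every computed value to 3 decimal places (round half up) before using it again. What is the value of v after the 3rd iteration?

Iteration 1:
  u = (12 - (-4)·-2.000 - (4)·0.000) / (12) = 0.333
  v = (-4 - (3)·0.333 - (-3)·0.000) / (10) = -0.500
  w = (11 - (-1)·0.333 - (-4)·-0.500) / (9) = 1.037
Iteration 2:
  u = (12 - (-4)·-0.500 - (4)·1.037) / (12) = 0.488
  v = (-4 - (3)·0.488 - (-3)·1.037) / (10) = -0.235
  w = (11 - (-1)·0.488 - (-4)·-0.235) / (9) = 1.172
Iteration 3:
  u = (12 - (-4)·-0.235 - (4)·1.172) / (12) = 0.531
  v = (-4 - (3)·0.531 - (-3)·1.172) / (10) = -0.208
  w = (11 - (-1)·0.531 - (-4)·-0.208) / (9) = 1.189

-0.208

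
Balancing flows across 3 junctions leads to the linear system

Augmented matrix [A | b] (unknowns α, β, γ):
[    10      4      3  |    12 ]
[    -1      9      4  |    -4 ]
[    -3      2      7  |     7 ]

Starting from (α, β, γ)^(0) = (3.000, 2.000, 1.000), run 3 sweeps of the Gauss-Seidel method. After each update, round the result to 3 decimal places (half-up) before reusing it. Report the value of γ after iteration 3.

Iteration 1:
  α = (12 - (4)·2.000 - (3)·1.000) / (10) = 0.100
  β = (-4 - (-1)·0.100 - (4)·1.000) / (9) = -0.878
  γ = (7 - (-3)·0.100 - (2)·-0.878) / (7) = 1.294
Iteration 2:
  α = (12 - (4)·-0.878 - (3)·1.294) / (10) = 1.163
  β = (-4 - (-1)·1.163 - (4)·1.294) / (9) = -0.890
  γ = (7 - (-3)·1.163 - (2)·-0.890) / (7) = 1.753
Iteration 3:
  α = (12 - (4)·-0.890 - (3)·1.753) / (10) = 1.030
  β = (-4 - (-1)·1.030 - (4)·1.753) / (9) = -1.109
  γ = (7 - (-3)·1.030 - (2)·-1.109) / (7) = 1.758

1.758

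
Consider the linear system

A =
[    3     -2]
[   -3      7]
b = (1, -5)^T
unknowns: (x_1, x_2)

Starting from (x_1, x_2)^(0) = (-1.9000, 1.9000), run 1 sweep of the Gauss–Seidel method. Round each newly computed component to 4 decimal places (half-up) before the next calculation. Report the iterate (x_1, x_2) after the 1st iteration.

Iteration 1:
  x_1 = (1 - (-2)·1.9000) / (3) = 1.6000
  x_2 = (-5 - (-3)·1.6000) / (7) = -0.0286

(1.6000, -0.0286)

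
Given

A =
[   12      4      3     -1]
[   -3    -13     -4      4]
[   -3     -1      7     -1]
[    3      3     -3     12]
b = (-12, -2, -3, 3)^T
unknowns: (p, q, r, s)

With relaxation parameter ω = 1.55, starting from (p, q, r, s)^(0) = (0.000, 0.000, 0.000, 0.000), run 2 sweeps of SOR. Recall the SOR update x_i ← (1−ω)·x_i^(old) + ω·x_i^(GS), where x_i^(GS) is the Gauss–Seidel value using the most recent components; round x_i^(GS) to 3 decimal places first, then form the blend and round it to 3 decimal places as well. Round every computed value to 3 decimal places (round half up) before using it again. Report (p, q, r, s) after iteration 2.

(-0.508, 0.751, 0.019, 0.250)

Iteration 1:
  p: GS value = (-12 - (4)·0.000 - (3)·0.000 - (-1)·0.000) / (12) = -1.000;  p ← (1−ω)·0.000 + ω·-1.000 = -1.550
  q: GS value = (-2 - (-3)·-1.550 - (-4)·0.000 - (4)·0.000) / (-13) = 0.512;  q ← (1−ω)·0.000 + ω·0.512 = 0.794
  r: GS value = (-3 - (-3)·-1.550 - (-1)·0.794 - (-1)·0.000) / (7) = -0.979;  r ← (1−ω)·0.000 + ω·-0.979 = -1.517
  s: GS value = (3 - (3)·-1.550 - (3)·0.794 - (-3)·-1.517) / (12) = 0.060;  s ← (1−ω)·0.000 + ω·0.060 = 0.093
Iteration 2:
  p: GS value = (-12 - (4)·0.794 - (3)·-1.517 - (-1)·0.093) / (12) = -0.878;  p ← (1−ω)·-1.550 + ω·-0.878 = -0.508
  q: GS value = (-2 - (-3)·-0.508 - (-4)·-1.517 - (4)·0.093) / (-13) = 0.766;  q ← (1−ω)·0.794 + ω·0.766 = 0.751
  r: GS value = (-3 - (-3)·-0.508 - (-1)·0.751 - (-1)·0.093) / (7) = -0.526;  r ← (1−ω)·-1.517 + ω·-0.526 = 0.019
  s: GS value = (3 - (3)·-0.508 - (3)·0.751 - (-3)·0.019) / (12) = 0.194;  s ← (1−ω)·0.093 + ω·0.194 = 0.250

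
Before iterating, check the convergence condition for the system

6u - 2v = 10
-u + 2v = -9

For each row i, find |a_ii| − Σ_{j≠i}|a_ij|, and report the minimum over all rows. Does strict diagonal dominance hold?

row 1: |6| − (2) = 4
row 2: |2| − (1) = 1
minimum over rows = 1 → strictly diagonally dominant (convergence guaranteed)

1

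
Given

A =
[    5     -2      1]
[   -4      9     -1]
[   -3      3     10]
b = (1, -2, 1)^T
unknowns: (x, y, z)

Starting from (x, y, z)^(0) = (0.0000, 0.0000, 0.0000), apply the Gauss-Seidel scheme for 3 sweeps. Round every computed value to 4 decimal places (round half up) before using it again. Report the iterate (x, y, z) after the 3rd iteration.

Iteration 1:
  x = (1 - (-2)·0.0000 - (1)·0.0000) / (5) = 0.2000
  y = (-2 - (-4)·0.2000 - (-1)·0.0000) / (9) = -0.1333
  z = (1 - (-3)·0.2000 - (3)·-0.1333) / (10) = 0.2000
Iteration 2:
  x = (1 - (-2)·-0.1333 - (1)·0.2000) / (5) = 0.1067
  y = (-2 - (-4)·0.1067 - (-1)·0.2000) / (9) = -0.1526
  z = (1 - (-3)·0.1067 - (3)·-0.1526) / (10) = 0.1778
Iteration 3:
  x = (1 - (-2)·-0.1526 - (1)·0.1778) / (5) = 0.1034
  y = (-2 - (-4)·0.1034 - (-1)·0.1778) / (9) = -0.1565
  z = (1 - (-3)·0.1034 - (3)·-0.1565) / (10) = 0.1780

(0.1034, -0.1565, 0.1780)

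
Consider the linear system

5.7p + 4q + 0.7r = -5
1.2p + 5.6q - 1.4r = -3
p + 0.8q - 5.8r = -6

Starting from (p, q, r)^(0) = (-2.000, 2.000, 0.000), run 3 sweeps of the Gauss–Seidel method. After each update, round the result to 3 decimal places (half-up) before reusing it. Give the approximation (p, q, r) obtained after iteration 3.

Iteration 1:
  p = (-5 - (4)·2.000 - (0.7)·0.000) / (5.7) = -2.281
  q = (-3 - (1.2)·-2.281 - (-1.4)·0.000) / (5.6) = -0.047
  r = (-6 - (1)·-2.281 - (0.8)·-0.047) / (-5.8) = 0.635
Iteration 2:
  p = (-5 - (4)·-0.047 - (0.7)·0.635) / (5.7) = -0.922
  q = (-3 - (1.2)·-0.922 - (-1.4)·0.635) / (5.6) = -0.179
  r = (-6 - (1)·-0.922 - (0.8)·-0.179) / (-5.8) = 0.851
Iteration 3:
  p = (-5 - (4)·-0.179 - (0.7)·0.851) / (5.7) = -0.856
  q = (-3 - (1.2)·-0.856 - (-1.4)·0.851) / (5.6) = -0.140
  r = (-6 - (1)·-0.856 - (0.8)·-0.140) / (-5.8) = 0.868

(-0.856, -0.140, 0.868)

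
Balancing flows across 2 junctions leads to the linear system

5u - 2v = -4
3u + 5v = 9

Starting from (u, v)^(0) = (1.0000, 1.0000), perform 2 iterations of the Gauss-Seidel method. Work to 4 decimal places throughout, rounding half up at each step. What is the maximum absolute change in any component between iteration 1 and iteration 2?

Iteration 1:
  u = (-4 - (-2)·1.0000) / (5) = -0.4000
  v = (9 - (3)·-0.4000) / (5) = 2.0400
Iteration 2:
  u = (-4 - (-2)·2.0400) / (5) = 0.0160
  v = (9 - (3)·0.0160) / (5) = 1.7904
Change: (0.4160, -0.2496) → max |·| = 0.4160

0.4160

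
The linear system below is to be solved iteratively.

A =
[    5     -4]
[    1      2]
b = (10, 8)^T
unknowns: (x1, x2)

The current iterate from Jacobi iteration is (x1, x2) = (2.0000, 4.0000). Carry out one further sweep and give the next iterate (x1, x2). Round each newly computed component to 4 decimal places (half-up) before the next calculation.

(5.2000, 3.0000)

One sweep:
  x1 = (10 - (-4)·4.0000) / (5) = 5.2000
  x2 = (8 - (1)·2.0000) / (2) = 3.0000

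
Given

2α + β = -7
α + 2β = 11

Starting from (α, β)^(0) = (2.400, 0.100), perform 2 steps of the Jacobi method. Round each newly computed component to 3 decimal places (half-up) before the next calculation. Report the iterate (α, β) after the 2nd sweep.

Iteration 1:
  α = (-7 - (1)·0.100) / (2) = -3.550
  β = (11 - (1)·2.400) / (2) = 4.300
Iteration 2:
  α = (-7 - (1)·4.300) / (2) = -5.650
  β = (11 - (1)·-3.550) / (2) = 7.275

(-5.650, 7.275)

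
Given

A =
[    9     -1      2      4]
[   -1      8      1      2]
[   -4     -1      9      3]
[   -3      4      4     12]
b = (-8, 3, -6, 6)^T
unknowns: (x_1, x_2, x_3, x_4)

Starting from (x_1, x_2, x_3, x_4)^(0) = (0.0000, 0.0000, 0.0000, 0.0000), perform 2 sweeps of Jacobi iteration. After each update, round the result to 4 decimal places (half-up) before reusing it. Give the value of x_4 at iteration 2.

Iteration 1:
  x_1 = (-8 - (-1)·0.0000 - (2)·0.0000 - (4)·0.0000) / (9) = -0.8889
  x_2 = (3 - (-1)·0.0000 - (1)·0.0000 - (2)·0.0000) / (8) = 0.3750
  x_3 = (-6 - (-4)·0.0000 - (-1)·0.0000 - (3)·0.0000) / (9) = -0.6667
  x_4 = (6 - (-3)·0.0000 - (4)·0.0000 - (4)·0.0000) / (12) = 0.5000
Iteration 2:
  x_1 = (-8 - (-1)·0.3750 - (2)·-0.6667 - (4)·0.5000) / (9) = -0.9213
  x_2 = (3 - (-1)·-0.8889 - (1)·-0.6667 - (2)·0.5000) / (8) = 0.2222
  x_3 = (-6 - (-4)·-0.8889 - (-1)·0.3750 - (3)·0.5000) / (9) = -1.1867
  x_4 = (6 - (-3)·-0.8889 - (4)·0.3750 - (4)·-0.6667) / (12) = 0.3750

0.3750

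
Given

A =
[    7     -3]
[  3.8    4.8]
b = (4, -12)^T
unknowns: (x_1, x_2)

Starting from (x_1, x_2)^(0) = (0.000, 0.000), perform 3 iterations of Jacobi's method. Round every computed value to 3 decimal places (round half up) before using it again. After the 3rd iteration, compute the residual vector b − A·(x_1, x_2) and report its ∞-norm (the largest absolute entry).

2.546

Iteration 1:
  x_1 = (4 - (-3)·0.000) / (7) = 0.571
  x_2 = (-12 - (3.8)·0.000) / (4.8) = -2.500
Iteration 2:
  x_1 = (4 - (-3)·-2.500) / (7) = -0.500
  x_2 = (-12 - (3.8)·0.571) / (4.8) = -2.952
Iteration 3:
  x_1 = (4 - (-3)·-2.952) / (7) = -0.694
  x_2 = (-12 - (3.8)·-0.500) / (4.8) = -2.104
Residual b − A·x = (2.546, 0.736); ∞-norm = 2.546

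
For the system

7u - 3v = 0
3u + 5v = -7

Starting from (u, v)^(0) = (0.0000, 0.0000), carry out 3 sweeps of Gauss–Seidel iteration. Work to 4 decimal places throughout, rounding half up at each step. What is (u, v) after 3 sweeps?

(-0.4457, -1.1326)

Iteration 1:
  u = (0 - (-3)·0.0000) / (7) = 0.0000
  v = (-7 - (3)·0.0000) / (5) = -1.4000
Iteration 2:
  u = (0 - (-3)·-1.4000) / (7) = -0.6000
  v = (-7 - (3)·-0.6000) / (5) = -1.0400
Iteration 3:
  u = (0 - (-3)·-1.0400) / (7) = -0.4457
  v = (-7 - (3)·-0.4457) / (5) = -1.1326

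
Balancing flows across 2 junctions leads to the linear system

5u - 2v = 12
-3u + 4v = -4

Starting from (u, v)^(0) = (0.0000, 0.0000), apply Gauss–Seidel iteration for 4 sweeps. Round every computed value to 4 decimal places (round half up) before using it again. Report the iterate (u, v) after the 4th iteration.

Iteration 1:
  u = (12 - (-2)·0.0000) / (5) = 2.4000
  v = (-4 - (-3)·2.4000) / (4) = 0.8000
Iteration 2:
  u = (12 - (-2)·0.8000) / (5) = 2.7200
  v = (-4 - (-3)·2.7200) / (4) = 1.0400
Iteration 3:
  u = (12 - (-2)·1.0400) / (5) = 2.8160
  v = (-4 - (-3)·2.8160) / (4) = 1.1120
Iteration 4:
  u = (12 - (-2)·1.1120) / (5) = 2.8448
  v = (-4 - (-3)·2.8448) / (4) = 1.1336

(2.8448, 1.1336)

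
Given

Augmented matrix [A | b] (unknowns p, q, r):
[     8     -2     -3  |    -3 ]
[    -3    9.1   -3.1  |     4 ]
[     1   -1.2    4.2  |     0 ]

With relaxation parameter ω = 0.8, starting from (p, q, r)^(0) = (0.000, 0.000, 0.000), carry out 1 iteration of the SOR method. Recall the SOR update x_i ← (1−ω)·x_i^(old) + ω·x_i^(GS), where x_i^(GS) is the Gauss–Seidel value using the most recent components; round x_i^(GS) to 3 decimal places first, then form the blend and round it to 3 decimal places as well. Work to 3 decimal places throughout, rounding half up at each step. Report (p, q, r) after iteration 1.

Iteration 1:
  p: GS value = (-3 - (-2)·0.000 - (-3)·0.000) / (8) = -0.375;  p ← (1−ω)·0.000 + ω·-0.375 = -0.300
  q: GS value = (4 - (-3)·-0.300 - (-3.1)·0.000) / (9.1) = 0.341;  q ← (1−ω)·0.000 + ω·0.341 = 0.273
  r: GS value = (0 - (1)·-0.300 - (-1.2)·0.273) / (4.2) = 0.149;  r ← (1−ω)·0.000 + ω·0.149 = 0.119

(-0.300, 0.273, 0.119)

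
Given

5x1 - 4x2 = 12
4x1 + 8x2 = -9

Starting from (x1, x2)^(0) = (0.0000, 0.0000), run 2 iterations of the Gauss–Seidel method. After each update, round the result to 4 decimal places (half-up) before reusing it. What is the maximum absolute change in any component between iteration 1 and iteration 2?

Iteration 1:
  x1 = (12 - (-4)·0.0000) / (5) = 2.4000
  x2 = (-9 - (4)·2.4000) / (8) = -2.3250
Iteration 2:
  x1 = (12 - (-4)·-2.3250) / (5) = 0.5400
  x2 = (-9 - (4)·0.5400) / (8) = -1.3950
Change: (-1.8600, 0.9300) → max |·| = 1.8600

1.8600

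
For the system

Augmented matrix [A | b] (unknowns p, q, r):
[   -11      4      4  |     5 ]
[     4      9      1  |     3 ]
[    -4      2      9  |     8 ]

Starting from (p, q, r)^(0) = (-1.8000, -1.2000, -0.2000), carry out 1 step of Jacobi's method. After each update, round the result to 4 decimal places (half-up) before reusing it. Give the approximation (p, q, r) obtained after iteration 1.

(-0.9636, 1.1556, 0.3556)

Iteration 1:
  p = (5 - (4)·-1.2000 - (4)·-0.2000) / (-11) = -0.9636
  q = (3 - (4)·-1.8000 - (1)·-0.2000) / (9) = 1.1556
  r = (8 - (-4)·-1.8000 - (2)·-1.2000) / (9) = 0.3556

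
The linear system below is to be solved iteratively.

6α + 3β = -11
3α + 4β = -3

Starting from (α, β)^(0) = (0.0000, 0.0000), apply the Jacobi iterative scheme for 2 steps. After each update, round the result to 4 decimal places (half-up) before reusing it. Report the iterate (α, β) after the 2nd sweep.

Iteration 1:
  α = (-11 - (3)·0.0000) / (6) = -1.8333
  β = (-3 - (3)·0.0000) / (4) = -0.7500
Iteration 2:
  α = (-11 - (3)·-0.7500) / (6) = -1.4583
  β = (-3 - (3)·-1.8333) / (4) = 0.6250

(-1.4583, 0.6250)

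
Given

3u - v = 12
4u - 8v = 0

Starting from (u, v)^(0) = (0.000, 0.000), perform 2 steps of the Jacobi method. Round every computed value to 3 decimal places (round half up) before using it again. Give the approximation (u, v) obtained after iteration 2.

Iteration 1:
  u = (12 - (-1)·0.000) / (3) = 4.000
  v = (0 - (4)·0.000) / (-8) = 0.000
Iteration 2:
  u = (12 - (-1)·0.000) / (3) = 4.000
  v = (0 - (4)·4.000) / (-8) = 2.000

(4.000, 2.000)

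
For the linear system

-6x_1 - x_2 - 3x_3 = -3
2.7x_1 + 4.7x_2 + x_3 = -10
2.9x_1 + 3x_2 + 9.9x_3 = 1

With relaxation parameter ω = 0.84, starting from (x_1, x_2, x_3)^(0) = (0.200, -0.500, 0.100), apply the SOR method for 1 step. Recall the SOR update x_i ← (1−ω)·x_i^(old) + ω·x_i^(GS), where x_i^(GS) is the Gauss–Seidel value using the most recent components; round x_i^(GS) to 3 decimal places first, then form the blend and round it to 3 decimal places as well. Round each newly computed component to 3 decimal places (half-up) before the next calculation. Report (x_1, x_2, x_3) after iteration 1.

(0.480, -2.117, 0.522)

Iteration 1:
  x_1: GS value = (-3 - (-1)·-0.500 - (-3)·0.100) / (-6) = 0.533;  x_1 ← (1−ω)·0.200 + ω·0.533 = 0.480
  x_2: GS value = (-10 - (2.7)·0.480 - (1)·0.100) / (4.7) = -2.425;  x_2 ← (1−ω)·-0.500 + ω·-2.425 = -2.117
  x_3: GS value = (1 - (2.9)·0.480 - (3)·-2.117) / (9.9) = 0.602;  x_3 ← (1−ω)·0.100 + ω·0.602 = 0.522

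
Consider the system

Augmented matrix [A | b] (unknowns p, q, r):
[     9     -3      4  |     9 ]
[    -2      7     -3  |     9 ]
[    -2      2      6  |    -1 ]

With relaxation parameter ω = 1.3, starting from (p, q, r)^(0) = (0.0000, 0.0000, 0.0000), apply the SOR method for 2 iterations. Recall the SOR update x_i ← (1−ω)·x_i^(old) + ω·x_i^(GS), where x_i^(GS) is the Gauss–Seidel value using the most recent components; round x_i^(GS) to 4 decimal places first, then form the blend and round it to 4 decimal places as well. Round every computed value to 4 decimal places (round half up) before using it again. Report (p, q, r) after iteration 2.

Iteration 1:
  p: GS value = (9 - (-3)·0.0000 - (4)·0.0000) / (9) = 1.0000;  p ← (1−ω)·0.0000 + ω·1.0000 = 1.3000
  q: GS value = (9 - (-2)·1.3000 - (-3)·0.0000) / (7) = 1.6571;  q ← (1−ω)·0.0000 + ω·1.6571 = 2.1542
  r: GS value = (-1 - (-2)·1.3000 - (2)·2.1542) / (6) = -0.4514;  r ← (1−ω)·0.0000 + ω·-0.4514 = -0.5868
Iteration 2:
  p: GS value = (9 - (-3)·2.1542 - (4)·-0.5868) / (9) = 1.9789;  p ← (1−ω)·1.3000 + ω·1.9789 = 2.1826
  q: GS value = (9 - (-2)·2.1826 - (-3)·-0.5868) / (7) = 1.6578;  q ← (1−ω)·2.1542 + ω·1.6578 = 1.5089
  r: GS value = (-1 - (-2)·2.1826 - (2)·1.5089) / (6) = 0.0579;  r ← (1−ω)·-0.5868 + ω·0.0579 = 0.2513

(2.1826, 1.5089, 0.2513)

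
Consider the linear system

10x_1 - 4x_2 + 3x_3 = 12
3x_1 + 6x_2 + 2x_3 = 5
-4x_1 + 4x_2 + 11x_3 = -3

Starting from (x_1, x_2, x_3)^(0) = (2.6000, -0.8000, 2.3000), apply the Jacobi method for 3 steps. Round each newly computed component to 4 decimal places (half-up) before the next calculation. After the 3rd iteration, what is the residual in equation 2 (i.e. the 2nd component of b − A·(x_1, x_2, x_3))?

Iteration 1:
  x_1 = (12 - (-4)·-0.8000 - (3)·2.3000) / (10) = 0.1900
  x_2 = (5 - (3)·2.6000 - (2)·2.3000) / (6) = -1.2333
  x_3 = (-3 - (-4)·2.6000 - (4)·-0.8000) / (11) = 0.9636
Iteration 2:
  x_1 = (12 - (-4)·-1.2333 - (3)·0.9636) / (10) = 0.4176
  x_2 = (5 - (3)·0.1900 - (2)·0.9636) / (6) = 0.4171
  x_3 = (-3 - (-4)·0.1900 - (4)·-1.2333) / (11) = 0.2448
Iteration 3:
  x_1 = (12 - (-4)·0.4171 - (3)·0.2448) / (10) = 1.2934
  x_2 = (5 - (3)·0.4176 - (2)·0.2448) / (6) = 0.5429
  x_3 = (-3 - (-4)·0.4176 - (4)·0.4171) / (11) = -0.2725
Residual b − A·x = (2.0551, -1.5926, 2.9995)

-1.5926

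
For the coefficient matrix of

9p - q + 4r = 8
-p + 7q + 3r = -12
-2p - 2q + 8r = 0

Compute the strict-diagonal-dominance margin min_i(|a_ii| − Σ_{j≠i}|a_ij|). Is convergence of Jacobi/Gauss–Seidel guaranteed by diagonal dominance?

3

row 1: |9| − (1+4) = 4
row 2: |7| − (1+3) = 3
row 3: |8| − (2+2) = 4
minimum over rows = 3 → strictly diagonally dominant (convergence guaranteed)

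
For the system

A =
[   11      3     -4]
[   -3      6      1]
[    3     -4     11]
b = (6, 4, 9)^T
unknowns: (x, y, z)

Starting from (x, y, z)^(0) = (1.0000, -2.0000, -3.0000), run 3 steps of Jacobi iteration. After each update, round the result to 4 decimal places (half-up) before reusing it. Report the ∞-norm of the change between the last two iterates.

0.8485

Iteration 1:
  x = (6 - (3)·-2.0000 - (-4)·-3.0000) / (11) = 0.0000
  y = (4 - (-3)·1.0000 - (1)·-3.0000) / (6) = 1.6667
  z = (9 - (3)·1.0000 - (-4)·-2.0000) / (11) = -0.1818
Iteration 2:
  x = (6 - (3)·1.6667 - (-4)·-0.1818) / (11) = 0.0248
  y = (4 - (-3)·0.0000 - (1)·-0.1818) / (6) = 0.6970
  z = (9 - (3)·0.0000 - (-4)·1.6667) / (11) = 1.4243
Iteration 3:
  x = (6 - (3)·0.6970 - (-4)·1.4243) / (11) = 0.8733
  y = (4 - (-3)·0.0248 - (1)·1.4243) / (6) = 0.4417
  z = (9 - (3)·0.0248 - (-4)·0.6970) / (11) = 1.0649
Change: (0.8485, -0.2553, -0.3594) → max |·| = 0.8485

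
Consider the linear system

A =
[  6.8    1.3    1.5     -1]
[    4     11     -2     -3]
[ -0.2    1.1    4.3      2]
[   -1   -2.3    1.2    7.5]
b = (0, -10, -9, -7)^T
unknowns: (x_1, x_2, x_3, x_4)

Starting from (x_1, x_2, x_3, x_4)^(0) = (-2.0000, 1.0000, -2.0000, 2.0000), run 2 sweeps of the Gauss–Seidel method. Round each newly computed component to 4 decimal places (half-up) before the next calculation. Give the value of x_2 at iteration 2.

-1.8510

Iteration 1:
  x_1 = (0 - (1.3)·1.0000 - (1.5)·-2.0000 - (-1)·2.0000) / (6.8) = 0.5441
  x_2 = (-10 - (4)·0.5441 - (-2)·-2.0000 - (-3)·2.0000) / (11) = -0.9251
  x_3 = (-9 - (-0.2)·0.5441 - (1.1)·-0.9251 - (2)·2.0000) / (4.3) = -2.7613
  x_4 = (-7 - (-1)·0.5441 - (-2.3)·-0.9251 - (1.2)·-2.7613) / (7.5) = -0.7027
Iteration 2:
  x_1 = (0 - (1.3)·-0.9251 - (1.5)·-2.7613 - (-1)·-0.7027) / (6.8) = 0.6826
  x_2 = (-10 - (4)·0.6826 - (-2)·-2.7613 - (-3)·-0.7027) / (11) = -1.8510
  x_3 = (-9 - (-0.2)·0.6826 - (1.1)·-1.8510 - (2)·-0.7027) / (4.3) = -1.2609
  x_4 = (-7 - (-1)·0.6826 - (-2.3)·-1.8510 - (1.2)·-1.2609) / (7.5) = -1.2082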